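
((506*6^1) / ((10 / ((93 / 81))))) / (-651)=-506 / 945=-0.54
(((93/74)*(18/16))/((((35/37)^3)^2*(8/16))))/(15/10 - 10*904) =-58040892009/132921310812500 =-0.00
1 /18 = 0.06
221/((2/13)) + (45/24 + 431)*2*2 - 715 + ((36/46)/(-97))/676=1849753325/754078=2453.00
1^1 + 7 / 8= 15 / 8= 1.88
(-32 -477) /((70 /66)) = -16797 /35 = -479.91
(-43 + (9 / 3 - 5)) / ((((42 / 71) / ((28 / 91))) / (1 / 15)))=-142 / 91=-1.56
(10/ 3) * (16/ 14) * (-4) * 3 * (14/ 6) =-320/ 3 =-106.67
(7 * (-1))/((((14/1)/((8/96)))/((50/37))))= -25/444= -0.06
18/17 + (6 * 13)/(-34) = -21/17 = -1.24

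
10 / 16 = 5 / 8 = 0.62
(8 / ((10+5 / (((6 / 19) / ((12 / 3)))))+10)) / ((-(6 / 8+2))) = -48 / 1375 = -0.03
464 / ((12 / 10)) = 1160 / 3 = 386.67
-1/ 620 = -0.00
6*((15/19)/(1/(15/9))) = 150/19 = 7.89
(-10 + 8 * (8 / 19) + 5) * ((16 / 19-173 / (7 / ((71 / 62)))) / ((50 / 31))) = 7019423 / 252700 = 27.78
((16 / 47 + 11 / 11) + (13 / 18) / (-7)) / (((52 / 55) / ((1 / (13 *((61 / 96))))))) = 1611940 / 10174983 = 0.16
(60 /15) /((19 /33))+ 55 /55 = 151 /19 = 7.95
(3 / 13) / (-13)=-3 / 169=-0.02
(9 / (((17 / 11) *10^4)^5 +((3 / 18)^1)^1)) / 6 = 0.00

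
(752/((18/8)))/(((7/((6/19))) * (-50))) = -3008/9975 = -0.30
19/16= 1.19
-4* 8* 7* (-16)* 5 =17920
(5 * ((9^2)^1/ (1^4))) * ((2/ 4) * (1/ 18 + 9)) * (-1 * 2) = -7335/ 2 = -3667.50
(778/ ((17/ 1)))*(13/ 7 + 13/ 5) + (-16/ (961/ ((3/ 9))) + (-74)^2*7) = 66104032244/ 1715385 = 38535.97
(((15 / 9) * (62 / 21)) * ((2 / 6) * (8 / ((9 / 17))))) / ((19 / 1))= 42160 / 32319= 1.30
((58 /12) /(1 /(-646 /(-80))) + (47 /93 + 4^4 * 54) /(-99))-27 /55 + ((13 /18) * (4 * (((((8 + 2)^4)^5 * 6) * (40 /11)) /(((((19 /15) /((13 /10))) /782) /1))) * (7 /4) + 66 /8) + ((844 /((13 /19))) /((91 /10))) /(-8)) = 146562101300159999999998144291281653 /16555659120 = 8852688995215311004784577.00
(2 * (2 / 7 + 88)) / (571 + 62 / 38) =5871 / 19040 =0.31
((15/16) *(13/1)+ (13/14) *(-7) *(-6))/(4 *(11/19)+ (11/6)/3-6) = -140049/8408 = -16.66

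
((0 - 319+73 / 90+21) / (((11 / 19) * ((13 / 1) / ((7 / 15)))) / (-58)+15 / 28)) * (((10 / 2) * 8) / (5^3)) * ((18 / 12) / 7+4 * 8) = -53173249976 / 4471875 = -11890.59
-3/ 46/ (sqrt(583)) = -3* sqrt(583)/ 26818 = -0.00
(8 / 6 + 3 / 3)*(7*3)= 49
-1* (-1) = 1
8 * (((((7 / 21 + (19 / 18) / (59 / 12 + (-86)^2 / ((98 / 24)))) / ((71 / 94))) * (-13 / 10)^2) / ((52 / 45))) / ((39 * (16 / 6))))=150838557 / 3032878600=0.05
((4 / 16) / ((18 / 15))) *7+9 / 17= 811 / 408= 1.99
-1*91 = -91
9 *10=90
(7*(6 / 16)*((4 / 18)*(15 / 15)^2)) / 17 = 7 / 204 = 0.03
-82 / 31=-2.65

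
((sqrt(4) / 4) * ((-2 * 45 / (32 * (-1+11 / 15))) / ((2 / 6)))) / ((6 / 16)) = 675 / 16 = 42.19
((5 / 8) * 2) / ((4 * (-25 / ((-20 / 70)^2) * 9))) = -1 / 8820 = -0.00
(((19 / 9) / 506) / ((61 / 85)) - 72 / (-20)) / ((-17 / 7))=-35058569 / 23612490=-1.48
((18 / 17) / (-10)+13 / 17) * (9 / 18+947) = 10612 / 17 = 624.24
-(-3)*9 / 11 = 27 / 11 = 2.45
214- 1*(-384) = 598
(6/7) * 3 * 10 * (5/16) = 225/28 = 8.04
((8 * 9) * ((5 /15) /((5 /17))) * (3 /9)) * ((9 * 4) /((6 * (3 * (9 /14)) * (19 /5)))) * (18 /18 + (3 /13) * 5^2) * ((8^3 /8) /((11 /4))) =7798784 /2223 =3508.22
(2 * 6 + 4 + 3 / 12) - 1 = 61 / 4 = 15.25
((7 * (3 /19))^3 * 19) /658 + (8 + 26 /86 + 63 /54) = 20810524 /2188743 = 9.51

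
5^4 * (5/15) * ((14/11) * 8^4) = 35840000/33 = 1086060.61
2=2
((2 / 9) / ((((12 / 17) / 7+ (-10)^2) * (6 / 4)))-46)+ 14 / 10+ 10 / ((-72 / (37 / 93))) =-1113033791 / 24925860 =-44.65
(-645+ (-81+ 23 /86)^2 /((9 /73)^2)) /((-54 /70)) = -555020.03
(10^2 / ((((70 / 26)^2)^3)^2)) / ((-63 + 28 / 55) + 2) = -1025115745389164 / 89941333042435546875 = -0.00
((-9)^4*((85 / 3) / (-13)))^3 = -6423964410792375 / 2197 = -2923971056346.10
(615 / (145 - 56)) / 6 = 1.15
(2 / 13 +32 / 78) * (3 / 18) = 11 / 117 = 0.09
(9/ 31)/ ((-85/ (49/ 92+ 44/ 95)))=-0.00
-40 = -40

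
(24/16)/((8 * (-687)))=-1/3664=-0.00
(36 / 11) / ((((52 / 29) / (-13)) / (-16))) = 4176 / 11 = 379.64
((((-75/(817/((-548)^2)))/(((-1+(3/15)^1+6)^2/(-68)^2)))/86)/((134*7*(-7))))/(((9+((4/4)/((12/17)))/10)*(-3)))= -6509089200000/21382315188689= -0.30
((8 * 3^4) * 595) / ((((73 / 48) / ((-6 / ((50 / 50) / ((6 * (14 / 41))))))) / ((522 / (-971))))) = 4868938045440 / 2906203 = 1675360.62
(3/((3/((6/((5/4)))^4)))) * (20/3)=442368/125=3538.94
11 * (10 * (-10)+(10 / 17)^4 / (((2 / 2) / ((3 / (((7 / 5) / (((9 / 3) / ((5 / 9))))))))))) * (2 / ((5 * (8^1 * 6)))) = -31710085 / 3507882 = -9.04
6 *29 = 174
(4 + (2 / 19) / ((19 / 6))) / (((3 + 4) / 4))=832 / 361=2.30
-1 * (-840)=840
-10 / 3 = -3.33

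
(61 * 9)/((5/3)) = 1647/5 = 329.40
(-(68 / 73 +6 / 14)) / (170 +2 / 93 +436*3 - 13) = -0.00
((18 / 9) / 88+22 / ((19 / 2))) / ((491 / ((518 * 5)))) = 2531725 / 205238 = 12.34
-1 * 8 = -8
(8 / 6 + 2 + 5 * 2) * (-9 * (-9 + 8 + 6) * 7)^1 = -4200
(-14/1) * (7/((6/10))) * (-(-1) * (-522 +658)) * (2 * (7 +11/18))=-9129680/27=-338136.30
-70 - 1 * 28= -98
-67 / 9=-7.44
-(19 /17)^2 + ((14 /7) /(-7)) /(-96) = -121007 /97104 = -1.25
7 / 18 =0.39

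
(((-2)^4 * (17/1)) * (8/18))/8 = 136/9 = 15.11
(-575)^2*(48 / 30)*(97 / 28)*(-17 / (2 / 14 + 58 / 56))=-872321000 / 33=-26433969.70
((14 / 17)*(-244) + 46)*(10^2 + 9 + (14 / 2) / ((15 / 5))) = -293252 / 17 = -17250.12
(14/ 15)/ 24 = 0.04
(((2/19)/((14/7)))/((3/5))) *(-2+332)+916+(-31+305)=23160/19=1218.95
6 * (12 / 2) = 36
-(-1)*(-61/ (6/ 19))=-1159/ 6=-193.17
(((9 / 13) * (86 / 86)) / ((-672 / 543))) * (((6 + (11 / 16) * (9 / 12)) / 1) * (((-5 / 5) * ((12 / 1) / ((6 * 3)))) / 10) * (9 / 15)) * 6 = 2037879 / 2329600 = 0.87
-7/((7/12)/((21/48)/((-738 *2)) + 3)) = -70841/1968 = -36.00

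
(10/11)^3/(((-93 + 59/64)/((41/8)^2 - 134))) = 6895000/7843583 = 0.88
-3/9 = -1/3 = -0.33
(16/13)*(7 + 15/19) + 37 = 11507/247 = 46.59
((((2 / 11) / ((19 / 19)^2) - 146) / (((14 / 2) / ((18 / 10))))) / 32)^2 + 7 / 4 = 29626081 / 9486400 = 3.12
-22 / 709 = -0.03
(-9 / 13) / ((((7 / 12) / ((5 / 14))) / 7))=-270 / 91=-2.97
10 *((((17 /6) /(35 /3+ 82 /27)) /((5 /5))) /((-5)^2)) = 153 /1985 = 0.08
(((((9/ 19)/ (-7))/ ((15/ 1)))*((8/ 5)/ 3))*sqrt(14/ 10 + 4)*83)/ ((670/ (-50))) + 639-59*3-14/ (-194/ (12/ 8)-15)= 1992*sqrt(15)/ 222775 + 200088/ 433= 462.13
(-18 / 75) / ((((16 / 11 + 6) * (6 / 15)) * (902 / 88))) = -66 / 8405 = -0.01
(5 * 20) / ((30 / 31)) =310 / 3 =103.33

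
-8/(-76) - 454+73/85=-731653/1615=-453.04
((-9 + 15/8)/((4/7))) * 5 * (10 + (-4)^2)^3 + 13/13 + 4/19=-83277193/76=-1095752.54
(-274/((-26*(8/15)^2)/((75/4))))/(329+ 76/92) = 2.11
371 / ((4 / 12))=1113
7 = 7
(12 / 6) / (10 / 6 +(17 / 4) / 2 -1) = 48 / 67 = 0.72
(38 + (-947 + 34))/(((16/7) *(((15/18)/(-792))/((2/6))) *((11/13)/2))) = 286650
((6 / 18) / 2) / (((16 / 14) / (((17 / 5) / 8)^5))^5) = 96986934919339598782837352839694999 / 2213609288845146193920000000000000000000000000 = 0.00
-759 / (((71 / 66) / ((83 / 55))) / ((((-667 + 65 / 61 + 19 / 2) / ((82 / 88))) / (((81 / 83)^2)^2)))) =234111948937819964 / 283105529433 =826942.34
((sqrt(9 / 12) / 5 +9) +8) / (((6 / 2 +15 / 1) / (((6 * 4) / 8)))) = 2.86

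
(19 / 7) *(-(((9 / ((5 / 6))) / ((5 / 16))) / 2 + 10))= -74.05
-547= -547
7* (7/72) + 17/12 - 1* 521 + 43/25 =-930929/1800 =-517.18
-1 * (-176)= 176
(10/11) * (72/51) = 240/187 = 1.28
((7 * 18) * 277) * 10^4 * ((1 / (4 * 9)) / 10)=969500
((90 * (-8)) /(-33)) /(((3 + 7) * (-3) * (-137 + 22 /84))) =0.01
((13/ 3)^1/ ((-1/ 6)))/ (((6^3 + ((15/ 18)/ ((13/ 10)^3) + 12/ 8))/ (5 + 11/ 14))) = -13880646/ 20104595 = -0.69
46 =46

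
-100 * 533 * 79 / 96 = -1052675 / 24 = -43861.46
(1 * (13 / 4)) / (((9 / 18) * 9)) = 13 / 18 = 0.72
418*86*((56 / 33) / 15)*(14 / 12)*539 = 345244592 / 135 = 2557367.35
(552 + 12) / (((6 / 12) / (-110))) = -124080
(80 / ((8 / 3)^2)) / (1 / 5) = 225 / 4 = 56.25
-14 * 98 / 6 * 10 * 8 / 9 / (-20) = 2744 / 27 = 101.63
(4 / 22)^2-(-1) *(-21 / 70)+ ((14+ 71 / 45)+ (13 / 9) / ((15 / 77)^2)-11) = 20765159 / 490050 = 42.37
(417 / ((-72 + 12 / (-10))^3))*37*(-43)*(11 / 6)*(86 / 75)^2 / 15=4497949511 / 16546914900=0.27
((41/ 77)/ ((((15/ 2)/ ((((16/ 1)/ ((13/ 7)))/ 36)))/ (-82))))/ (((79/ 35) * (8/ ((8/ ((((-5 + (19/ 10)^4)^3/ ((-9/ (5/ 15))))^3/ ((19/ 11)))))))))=2607755472000000000000000000000000000000000000/ 17290907014677250081126013834101718535987263546027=0.00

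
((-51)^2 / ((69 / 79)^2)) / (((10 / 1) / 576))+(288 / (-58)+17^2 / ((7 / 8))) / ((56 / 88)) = 740061179752 / 3758545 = 196900.98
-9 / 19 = -0.47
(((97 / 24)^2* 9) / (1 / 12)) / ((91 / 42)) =84681 / 104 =814.24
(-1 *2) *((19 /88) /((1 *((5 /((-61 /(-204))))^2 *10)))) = -0.00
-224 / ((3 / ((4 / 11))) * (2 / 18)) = -2688 / 11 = -244.36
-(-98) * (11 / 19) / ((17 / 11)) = 11858 / 323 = 36.71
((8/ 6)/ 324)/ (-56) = -1/ 13608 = -0.00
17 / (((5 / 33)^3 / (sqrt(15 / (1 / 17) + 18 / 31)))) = 610929*sqrt(245613) / 3875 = 78134.84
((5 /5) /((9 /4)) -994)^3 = -714996632888 /729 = -980790991.62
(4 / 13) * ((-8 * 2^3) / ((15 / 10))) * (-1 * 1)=512 / 39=13.13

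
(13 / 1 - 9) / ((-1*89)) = -0.04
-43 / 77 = -0.56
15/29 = 0.52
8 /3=2.67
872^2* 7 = 5322688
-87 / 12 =-29 / 4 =-7.25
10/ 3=3.33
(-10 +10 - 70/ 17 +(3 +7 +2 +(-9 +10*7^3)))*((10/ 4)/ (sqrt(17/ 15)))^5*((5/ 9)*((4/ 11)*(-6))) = -68309765625*sqrt(255)/ 3674924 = -296827.77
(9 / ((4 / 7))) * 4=63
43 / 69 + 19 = 1354 / 69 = 19.62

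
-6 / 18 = -1 / 3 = -0.33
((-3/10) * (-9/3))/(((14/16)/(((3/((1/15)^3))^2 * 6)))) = 4428675000/7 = 632667857.14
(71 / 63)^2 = 5041 / 3969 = 1.27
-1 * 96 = -96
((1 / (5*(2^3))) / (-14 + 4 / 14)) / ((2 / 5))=-7 / 1536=-0.00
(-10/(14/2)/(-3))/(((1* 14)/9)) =15/49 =0.31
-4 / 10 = -2 / 5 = -0.40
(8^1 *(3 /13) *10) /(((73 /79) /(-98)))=-1858080 /949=-1957.93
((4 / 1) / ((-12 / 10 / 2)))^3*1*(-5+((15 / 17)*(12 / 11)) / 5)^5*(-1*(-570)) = 892569508494838480000 / 2058024507363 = 433702079.49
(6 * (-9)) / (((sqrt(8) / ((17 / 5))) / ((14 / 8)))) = -3213 * sqrt(2) / 40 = -113.60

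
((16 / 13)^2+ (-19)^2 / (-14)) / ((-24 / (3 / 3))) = 57425 / 56784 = 1.01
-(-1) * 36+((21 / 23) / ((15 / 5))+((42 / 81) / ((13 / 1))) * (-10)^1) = 289865 / 8073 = 35.91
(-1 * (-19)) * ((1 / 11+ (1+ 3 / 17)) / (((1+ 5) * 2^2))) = 1501 / 1496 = 1.00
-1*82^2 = -6724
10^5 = 100000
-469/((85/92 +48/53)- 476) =2286844/2312055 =0.99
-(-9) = 9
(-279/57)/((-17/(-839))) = -78027/323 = -241.57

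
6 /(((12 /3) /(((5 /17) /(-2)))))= -15 /68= -0.22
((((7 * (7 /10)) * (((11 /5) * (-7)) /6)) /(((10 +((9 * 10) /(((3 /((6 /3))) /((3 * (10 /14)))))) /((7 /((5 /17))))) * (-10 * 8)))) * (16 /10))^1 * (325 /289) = 2403401 /130866000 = 0.02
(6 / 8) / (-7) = -3 / 28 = -0.11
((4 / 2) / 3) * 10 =20 / 3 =6.67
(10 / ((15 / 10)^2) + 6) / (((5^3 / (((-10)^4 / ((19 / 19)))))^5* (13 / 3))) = 308019200000 / 39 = 7897928205.13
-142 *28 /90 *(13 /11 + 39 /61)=-2429336 /30195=-80.45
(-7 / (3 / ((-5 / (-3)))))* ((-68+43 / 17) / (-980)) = -0.26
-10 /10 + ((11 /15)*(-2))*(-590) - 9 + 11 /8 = 20561 /24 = 856.71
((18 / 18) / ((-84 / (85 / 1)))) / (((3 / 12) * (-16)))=85 / 336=0.25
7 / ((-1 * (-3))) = 7 / 3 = 2.33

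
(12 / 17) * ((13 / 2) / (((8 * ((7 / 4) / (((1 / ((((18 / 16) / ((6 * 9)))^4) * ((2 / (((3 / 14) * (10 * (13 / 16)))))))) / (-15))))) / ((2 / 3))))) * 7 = -56070144 / 119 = -471177.68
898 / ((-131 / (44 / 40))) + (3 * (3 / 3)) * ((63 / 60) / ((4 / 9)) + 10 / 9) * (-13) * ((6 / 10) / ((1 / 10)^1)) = -859743 / 1048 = -820.37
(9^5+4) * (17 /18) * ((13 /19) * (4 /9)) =26101426 /1539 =16959.99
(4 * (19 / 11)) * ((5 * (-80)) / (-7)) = 30400 / 77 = 394.81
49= 49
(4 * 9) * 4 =144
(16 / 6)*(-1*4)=-32 / 3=-10.67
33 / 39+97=1272 / 13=97.85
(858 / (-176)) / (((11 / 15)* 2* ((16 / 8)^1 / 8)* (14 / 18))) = -17.09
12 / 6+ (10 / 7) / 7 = 108 / 49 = 2.20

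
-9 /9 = -1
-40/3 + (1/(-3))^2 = -119/9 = -13.22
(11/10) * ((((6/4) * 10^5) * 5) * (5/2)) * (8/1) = 16500000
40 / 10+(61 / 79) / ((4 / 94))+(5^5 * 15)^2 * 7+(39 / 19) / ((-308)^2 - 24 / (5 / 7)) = 10946590732557939961 / 711702152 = 15380859397.15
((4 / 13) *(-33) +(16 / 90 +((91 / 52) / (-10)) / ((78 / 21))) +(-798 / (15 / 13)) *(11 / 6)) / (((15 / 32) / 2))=-47846692 / 8775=-5452.61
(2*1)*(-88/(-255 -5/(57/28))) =10032/14675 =0.68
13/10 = 1.30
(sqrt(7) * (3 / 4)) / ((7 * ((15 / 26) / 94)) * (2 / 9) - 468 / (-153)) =93483 * sqrt(7) / 382454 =0.65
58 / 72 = 29 / 36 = 0.81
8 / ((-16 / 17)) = -17 / 2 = -8.50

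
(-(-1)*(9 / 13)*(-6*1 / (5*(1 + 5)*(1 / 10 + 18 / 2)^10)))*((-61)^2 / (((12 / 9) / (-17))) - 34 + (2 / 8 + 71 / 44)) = 9400027500000000 / 5568650489088936592343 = 0.00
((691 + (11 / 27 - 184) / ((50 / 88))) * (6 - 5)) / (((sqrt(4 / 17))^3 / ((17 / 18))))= 71763613 * sqrt(17) / 97200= 3044.13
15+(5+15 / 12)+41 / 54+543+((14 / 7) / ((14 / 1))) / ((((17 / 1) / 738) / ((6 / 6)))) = 7341203 / 12852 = 571.21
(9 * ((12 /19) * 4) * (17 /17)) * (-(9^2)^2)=-2834352 /19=-149176.42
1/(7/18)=18/7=2.57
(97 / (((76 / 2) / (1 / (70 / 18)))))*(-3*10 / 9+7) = 3201 / 1330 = 2.41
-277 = -277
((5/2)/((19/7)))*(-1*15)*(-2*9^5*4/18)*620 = 4271211000/19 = 224800578.95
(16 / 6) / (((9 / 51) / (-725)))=-98600 / 9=-10955.56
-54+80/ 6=-122/ 3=-40.67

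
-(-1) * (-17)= -17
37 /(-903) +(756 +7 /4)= 757.71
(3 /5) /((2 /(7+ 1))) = 2.40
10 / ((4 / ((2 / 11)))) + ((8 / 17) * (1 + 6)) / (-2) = -223 / 187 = -1.19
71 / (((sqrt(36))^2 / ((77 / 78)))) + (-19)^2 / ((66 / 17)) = 2932253 / 30888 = 94.93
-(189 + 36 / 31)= -5895 / 31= -190.16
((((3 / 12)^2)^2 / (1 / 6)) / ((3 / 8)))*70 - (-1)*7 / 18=343 / 72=4.76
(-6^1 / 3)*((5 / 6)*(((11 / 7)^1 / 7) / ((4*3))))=-55 / 1764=-0.03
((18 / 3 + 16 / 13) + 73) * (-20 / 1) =-20860 / 13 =-1604.62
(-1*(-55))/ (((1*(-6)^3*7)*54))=-55/ 81648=-0.00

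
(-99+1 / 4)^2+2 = 156057 / 16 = 9753.56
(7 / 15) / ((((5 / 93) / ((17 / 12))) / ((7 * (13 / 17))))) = 19747 / 300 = 65.82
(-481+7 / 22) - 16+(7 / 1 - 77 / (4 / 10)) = -7504 / 11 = -682.18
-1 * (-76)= 76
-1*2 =-2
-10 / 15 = -2 / 3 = -0.67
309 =309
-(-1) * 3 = 3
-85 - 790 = -875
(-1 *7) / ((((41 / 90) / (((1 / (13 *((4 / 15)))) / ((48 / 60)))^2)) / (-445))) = 788484375 / 886912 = 889.02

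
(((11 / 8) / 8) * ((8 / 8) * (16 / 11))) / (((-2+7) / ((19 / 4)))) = 19 / 80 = 0.24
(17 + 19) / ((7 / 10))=360 / 7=51.43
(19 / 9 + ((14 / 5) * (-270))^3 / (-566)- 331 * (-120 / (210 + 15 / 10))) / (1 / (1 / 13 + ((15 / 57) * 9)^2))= 2439311524234178 / 561794337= 4342000.91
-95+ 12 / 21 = -661 / 7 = -94.43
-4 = -4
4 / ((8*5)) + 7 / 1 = 7.10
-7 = -7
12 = 12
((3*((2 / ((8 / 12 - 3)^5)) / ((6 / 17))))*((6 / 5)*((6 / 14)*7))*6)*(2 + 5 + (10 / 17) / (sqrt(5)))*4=-1784592 / 12005 - 209952*sqrt(5) / 84035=-154.24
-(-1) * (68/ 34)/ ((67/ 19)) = 38/ 67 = 0.57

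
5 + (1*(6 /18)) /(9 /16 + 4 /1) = 1111 /219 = 5.07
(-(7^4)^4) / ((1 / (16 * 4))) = -2126907556454464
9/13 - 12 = -147/13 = -11.31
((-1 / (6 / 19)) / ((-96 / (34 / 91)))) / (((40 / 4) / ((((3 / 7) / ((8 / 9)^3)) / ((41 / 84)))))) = 0.00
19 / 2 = 9.50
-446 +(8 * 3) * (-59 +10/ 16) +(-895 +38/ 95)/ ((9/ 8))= -13211/ 5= -2642.20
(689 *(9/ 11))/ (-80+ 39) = -6201/ 451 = -13.75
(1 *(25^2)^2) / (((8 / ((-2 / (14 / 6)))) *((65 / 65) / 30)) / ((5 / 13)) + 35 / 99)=-966796875 / 1127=-857849.93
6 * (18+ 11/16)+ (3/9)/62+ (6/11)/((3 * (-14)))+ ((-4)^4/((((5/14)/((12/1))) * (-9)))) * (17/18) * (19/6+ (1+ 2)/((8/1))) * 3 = -4886987795/515592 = -9478.40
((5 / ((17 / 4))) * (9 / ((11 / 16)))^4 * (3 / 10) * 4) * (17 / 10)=5159780352 / 73205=70483.99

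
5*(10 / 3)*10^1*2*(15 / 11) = 5000 / 11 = 454.55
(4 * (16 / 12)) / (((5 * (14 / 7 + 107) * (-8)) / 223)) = -446 / 1635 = -0.27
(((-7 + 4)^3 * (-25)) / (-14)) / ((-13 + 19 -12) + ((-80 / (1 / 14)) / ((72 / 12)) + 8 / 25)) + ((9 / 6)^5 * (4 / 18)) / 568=0.25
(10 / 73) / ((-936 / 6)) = -0.00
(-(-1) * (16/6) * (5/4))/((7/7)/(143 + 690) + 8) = 0.42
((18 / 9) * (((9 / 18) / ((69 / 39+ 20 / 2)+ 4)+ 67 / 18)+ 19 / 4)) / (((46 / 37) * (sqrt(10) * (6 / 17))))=39475411 * sqrt(10) / 10184400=12.26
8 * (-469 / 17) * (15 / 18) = -9380 / 51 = -183.92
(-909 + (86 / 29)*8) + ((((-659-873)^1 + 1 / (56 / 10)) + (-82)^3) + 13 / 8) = -899344359 / 1624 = -553783.47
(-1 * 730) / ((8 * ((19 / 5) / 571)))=-1042075 / 76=-13711.51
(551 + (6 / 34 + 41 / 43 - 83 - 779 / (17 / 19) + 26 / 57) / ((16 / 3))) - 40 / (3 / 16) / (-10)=65637509 / 166668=393.82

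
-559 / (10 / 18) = -5031 / 5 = -1006.20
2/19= 0.11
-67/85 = -0.79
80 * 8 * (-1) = -640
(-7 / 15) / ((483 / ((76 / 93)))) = -76 / 96255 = -0.00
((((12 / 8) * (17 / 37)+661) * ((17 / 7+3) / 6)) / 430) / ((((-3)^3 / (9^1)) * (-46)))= 26581 / 2634696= 0.01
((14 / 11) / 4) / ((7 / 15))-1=-7 / 22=-0.32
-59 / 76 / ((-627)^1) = 59 / 47652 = 0.00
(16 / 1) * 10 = 160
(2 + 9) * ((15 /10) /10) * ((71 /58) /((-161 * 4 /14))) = -2343 /53360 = -0.04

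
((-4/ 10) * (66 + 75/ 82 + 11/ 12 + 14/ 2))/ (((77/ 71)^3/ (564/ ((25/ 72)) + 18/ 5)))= -1160792345373/ 30386125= -38201.39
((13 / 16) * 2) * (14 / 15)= 91 / 60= 1.52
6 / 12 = 1 / 2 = 0.50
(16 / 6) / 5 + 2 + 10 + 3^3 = 593 / 15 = 39.53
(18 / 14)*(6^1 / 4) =27 / 14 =1.93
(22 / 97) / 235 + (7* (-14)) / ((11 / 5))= -11169308 / 250745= -44.54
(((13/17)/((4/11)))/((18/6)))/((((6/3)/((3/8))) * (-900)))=-143/979200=-0.00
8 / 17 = 0.47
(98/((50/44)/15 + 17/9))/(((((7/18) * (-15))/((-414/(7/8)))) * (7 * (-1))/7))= -7869312/1945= -4045.92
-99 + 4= -95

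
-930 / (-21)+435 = 3355 / 7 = 479.29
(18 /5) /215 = 18 /1075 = 0.02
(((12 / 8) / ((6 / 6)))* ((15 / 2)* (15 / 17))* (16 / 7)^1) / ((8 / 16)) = 5400 / 119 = 45.38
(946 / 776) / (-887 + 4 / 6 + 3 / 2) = -1419 / 1029946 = -0.00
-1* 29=-29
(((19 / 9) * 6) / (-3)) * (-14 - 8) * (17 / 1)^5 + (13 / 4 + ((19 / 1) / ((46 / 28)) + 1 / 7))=764428377785 / 5796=131888954.07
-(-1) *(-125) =-125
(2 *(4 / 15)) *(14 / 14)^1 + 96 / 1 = 96.53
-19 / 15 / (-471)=19 / 7065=0.00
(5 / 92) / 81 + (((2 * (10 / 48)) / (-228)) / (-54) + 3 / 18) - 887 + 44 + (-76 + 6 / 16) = -3121021889 / 3398112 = -918.46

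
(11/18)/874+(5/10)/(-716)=5/5632056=0.00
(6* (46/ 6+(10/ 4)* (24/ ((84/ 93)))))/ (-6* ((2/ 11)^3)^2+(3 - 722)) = -5513097832/ 8916269201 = -0.62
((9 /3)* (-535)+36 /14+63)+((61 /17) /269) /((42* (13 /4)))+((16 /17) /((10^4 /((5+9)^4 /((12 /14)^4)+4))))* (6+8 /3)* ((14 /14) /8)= -442678262219 /288922140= -1532.17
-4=-4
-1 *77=-77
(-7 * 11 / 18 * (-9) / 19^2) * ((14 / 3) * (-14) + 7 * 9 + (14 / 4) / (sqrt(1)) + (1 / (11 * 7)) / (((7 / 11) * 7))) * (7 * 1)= 26477 / 30324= 0.87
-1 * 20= -20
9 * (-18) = -162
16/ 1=16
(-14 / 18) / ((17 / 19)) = -0.87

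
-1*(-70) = 70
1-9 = -8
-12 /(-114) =2 /19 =0.11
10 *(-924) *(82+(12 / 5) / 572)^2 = -577555219752 / 9295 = -62136118.32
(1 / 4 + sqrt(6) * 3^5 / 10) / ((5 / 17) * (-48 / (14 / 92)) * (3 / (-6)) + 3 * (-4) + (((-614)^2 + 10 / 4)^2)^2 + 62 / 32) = 119 / 9615357626029470531417700 + 28917 * sqrt(6) / 24038394065073676328544250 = 0.00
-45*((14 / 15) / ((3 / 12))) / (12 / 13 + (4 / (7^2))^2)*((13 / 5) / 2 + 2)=-21630609 / 36275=-596.30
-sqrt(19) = -4.36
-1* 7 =-7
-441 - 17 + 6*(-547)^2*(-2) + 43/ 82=-294459169/ 82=-3590965.48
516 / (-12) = -43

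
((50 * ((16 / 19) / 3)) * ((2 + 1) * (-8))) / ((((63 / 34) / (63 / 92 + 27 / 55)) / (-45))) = 323625600 / 33649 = 9617.69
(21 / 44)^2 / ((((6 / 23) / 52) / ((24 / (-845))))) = -10143 / 7865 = -1.29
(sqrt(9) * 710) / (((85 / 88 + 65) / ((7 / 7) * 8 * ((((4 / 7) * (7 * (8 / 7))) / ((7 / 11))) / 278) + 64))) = 5464650752 / 2635857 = 2073.20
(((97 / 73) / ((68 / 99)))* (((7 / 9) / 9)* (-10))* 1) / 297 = -3395 / 603126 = -0.01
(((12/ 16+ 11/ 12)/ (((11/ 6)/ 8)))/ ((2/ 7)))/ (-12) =-70/ 33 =-2.12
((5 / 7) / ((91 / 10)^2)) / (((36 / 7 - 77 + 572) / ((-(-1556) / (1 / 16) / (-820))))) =-1600 / 3055689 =-0.00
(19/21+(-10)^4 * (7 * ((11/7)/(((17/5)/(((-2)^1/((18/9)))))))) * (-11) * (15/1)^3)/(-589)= -428793750323/210273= -2039224.01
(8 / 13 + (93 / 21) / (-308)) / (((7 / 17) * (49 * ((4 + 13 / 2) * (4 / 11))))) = 95455 / 12235496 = 0.01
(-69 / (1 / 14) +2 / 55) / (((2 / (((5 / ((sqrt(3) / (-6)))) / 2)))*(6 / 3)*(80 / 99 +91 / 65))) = 597690*sqrt(3) / 1093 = 947.14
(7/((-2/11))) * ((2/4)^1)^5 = -77/64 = -1.20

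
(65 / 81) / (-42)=-65 / 3402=-0.02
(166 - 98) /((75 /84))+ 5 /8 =76.78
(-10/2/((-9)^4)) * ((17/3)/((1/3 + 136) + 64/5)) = -425/14676957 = -0.00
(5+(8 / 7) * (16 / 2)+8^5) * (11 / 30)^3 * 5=12217249 / 1512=8080.19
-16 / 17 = -0.94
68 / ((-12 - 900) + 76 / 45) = -765 / 10241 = -0.07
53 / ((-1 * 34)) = -53 / 34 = -1.56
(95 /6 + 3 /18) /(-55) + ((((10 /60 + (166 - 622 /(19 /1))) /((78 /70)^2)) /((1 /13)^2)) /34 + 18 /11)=535.50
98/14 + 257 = 264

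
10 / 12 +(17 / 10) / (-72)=583 / 720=0.81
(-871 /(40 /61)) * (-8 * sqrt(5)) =23760.91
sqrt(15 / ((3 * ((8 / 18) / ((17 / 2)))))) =3 * sqrt(170) / 4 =9.78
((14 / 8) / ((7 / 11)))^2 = 121 / 16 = 7.56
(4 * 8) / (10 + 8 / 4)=8 / 3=2.67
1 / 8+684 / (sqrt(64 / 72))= 1 / 8+513*sqrt(2)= 725.62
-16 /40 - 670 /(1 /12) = -40202 /5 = -8040.40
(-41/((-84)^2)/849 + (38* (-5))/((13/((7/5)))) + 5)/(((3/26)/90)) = -6020499385/499212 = -12060.01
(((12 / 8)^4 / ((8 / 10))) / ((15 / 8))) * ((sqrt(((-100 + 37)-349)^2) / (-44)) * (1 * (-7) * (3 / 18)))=36.87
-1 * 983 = -983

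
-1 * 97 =-97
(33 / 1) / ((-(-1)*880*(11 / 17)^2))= 867 / 9680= 0.09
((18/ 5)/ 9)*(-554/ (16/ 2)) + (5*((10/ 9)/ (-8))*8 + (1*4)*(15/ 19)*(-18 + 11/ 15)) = -150107/ 1710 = -87.78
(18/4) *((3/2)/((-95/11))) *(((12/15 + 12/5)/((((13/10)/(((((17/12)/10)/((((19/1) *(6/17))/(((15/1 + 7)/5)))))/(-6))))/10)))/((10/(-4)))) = -69938/586625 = -0.12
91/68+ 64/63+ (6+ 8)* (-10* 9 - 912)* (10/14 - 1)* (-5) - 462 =-87820483/4284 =-20499.65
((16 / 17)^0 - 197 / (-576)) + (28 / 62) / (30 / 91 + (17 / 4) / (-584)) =3356469143 / 1223725248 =2.74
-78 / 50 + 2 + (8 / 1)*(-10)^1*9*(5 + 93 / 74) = -4166593 / 925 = -4504.42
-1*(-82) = 82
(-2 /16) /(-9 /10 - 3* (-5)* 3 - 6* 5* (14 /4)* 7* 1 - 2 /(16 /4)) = 5 /27656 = 0.00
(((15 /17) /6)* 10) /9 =25 /153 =0.16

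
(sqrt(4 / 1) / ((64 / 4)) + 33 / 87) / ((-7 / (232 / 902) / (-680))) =39780 / 3157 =12.60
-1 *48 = -48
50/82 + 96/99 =2137/1353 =1.58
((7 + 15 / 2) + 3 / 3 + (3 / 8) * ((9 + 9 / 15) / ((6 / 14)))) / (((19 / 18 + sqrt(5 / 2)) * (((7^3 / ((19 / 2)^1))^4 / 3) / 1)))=-15978266847 / 497179036259920 + 7568652717 * sqrt(10) / 497179036259920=0.00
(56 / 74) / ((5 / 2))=56 / 185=0.30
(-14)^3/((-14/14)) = 2744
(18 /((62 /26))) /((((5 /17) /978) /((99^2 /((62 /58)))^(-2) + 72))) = 838125665631057596 /463772195865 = 1807192.57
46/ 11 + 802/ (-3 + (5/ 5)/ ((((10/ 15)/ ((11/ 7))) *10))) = -1217278/ 4257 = -285.95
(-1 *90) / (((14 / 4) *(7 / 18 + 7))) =-3240 / 931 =-3.48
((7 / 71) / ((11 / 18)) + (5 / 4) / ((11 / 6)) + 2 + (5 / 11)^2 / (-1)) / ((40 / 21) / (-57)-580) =-54225297 / 11929462600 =-0.00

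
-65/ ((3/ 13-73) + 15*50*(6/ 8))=-1690/ 12733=-0.13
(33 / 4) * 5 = 165 / 4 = 41.25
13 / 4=3.25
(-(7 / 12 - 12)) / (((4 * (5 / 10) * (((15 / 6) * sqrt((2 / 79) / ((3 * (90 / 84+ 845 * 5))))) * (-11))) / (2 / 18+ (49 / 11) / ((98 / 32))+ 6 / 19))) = -484843 * sqrt(98154735) / 17380440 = -276.37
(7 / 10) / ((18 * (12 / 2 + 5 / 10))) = 7 / 1170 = 0.01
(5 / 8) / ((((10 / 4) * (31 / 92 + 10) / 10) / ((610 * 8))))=1122400 / 951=1180.23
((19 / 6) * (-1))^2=361 / 36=10.03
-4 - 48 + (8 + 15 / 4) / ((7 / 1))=-1409 / 28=-50.32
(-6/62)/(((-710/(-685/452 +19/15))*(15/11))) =-18557/746139000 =-0.00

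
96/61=1.57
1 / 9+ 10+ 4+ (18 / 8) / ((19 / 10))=5231 / 342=15.30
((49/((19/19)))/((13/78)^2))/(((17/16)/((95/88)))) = 335160/187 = 1792.30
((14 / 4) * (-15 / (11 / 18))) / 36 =-105 / 44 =-2.39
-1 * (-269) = 269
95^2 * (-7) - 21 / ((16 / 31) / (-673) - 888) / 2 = -2340805147877 / 37052720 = -63174.99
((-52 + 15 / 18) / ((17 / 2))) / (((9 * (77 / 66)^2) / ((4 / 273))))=-4912 / 682227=-0.01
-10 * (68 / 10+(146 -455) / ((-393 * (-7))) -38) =287134 / 917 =313.12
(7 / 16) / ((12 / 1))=0.04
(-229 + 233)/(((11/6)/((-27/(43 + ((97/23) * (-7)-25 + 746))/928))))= -207/2395052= -0.00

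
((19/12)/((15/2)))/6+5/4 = 347/270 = 1.29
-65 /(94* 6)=-65 /564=-0.12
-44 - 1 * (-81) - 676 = -639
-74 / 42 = -37 / 21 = -1.76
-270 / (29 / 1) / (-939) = 90 / 9077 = 0.01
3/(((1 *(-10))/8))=-12/5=-2.40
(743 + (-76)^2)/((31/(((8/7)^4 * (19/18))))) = 84555776/223293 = 378.68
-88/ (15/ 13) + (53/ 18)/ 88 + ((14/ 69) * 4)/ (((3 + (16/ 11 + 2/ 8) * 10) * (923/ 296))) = -269118918023/ 3530807280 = -76.22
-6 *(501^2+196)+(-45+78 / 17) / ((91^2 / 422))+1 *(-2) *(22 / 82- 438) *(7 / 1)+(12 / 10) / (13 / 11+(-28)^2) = -124716545505580036 / 83085881515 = -1501055.81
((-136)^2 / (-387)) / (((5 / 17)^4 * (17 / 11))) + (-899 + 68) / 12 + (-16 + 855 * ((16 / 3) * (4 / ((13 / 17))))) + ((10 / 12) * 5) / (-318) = 2181408258047 / 111101250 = 19634.42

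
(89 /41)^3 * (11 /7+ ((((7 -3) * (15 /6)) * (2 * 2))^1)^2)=7903407459 /482447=16381.92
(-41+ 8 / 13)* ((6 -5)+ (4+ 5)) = -403.85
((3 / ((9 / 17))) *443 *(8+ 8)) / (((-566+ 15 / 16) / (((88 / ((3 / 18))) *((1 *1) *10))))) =-3393167360 / 9041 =-375308.86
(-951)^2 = 904401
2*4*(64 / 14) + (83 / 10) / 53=136261 / 3710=36.73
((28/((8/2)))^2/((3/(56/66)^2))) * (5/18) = 96040/29403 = 3.27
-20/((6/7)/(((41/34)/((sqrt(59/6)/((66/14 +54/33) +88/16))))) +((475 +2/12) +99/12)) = -7794846337350000/188407903157754721 +161191008000 * sqrt(354)/188407903157754721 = -0.04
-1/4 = -0.25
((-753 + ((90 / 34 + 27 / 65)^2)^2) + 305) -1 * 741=-1641546693673189 / 1490902050625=-1101.04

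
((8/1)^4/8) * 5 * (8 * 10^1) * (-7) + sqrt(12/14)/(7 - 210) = -1433600.00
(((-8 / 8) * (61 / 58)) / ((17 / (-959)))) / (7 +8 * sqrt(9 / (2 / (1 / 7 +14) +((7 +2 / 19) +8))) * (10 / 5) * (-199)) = -0.02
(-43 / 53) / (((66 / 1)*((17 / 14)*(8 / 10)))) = -1505 / 118932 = -0.01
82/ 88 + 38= 1713/ 44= 38.93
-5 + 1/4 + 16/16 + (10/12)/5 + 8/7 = -205/84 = -2.44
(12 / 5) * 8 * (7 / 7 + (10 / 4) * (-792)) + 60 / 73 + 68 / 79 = -1095589208 / 28835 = -37995.12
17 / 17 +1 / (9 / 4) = 13 / 9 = 1.44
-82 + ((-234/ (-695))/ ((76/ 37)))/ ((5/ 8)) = -5396734/ 66025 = -81.74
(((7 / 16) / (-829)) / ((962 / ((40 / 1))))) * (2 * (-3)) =105 / 797498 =0.00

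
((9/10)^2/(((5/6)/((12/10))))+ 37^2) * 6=5138124/625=8221.00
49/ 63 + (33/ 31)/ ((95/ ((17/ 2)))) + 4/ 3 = 2.21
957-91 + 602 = 1468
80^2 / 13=6400 / 13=492.31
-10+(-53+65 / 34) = -2077 / 34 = -61.09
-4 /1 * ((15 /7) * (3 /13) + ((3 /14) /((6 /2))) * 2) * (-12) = 2784 /91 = 30.59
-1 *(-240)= 240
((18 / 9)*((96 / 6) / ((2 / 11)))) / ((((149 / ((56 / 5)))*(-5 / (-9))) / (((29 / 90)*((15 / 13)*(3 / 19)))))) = 1286208 / 920075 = 1.40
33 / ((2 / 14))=231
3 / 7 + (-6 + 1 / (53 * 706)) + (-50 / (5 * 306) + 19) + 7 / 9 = 189335437 / 13358226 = 14.17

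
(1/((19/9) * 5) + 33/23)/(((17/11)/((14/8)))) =128667/74290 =1.73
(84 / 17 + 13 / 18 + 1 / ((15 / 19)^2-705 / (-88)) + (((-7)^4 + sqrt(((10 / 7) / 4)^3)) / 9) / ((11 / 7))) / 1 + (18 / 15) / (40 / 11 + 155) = 5 * sqrt(70) / 2772 + 94283101657867 / 537059016450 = 175.57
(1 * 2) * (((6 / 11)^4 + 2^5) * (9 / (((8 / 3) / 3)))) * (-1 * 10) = -95136120 / 14641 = -6497.93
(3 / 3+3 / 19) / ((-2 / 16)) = -176 / 19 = -9.26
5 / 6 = 0.83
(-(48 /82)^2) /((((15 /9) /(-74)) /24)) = 3068928 /8405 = 365.13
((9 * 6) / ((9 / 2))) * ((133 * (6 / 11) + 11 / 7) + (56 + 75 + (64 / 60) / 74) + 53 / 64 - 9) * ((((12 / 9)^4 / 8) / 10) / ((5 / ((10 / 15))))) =1077383798 / 86538375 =12.45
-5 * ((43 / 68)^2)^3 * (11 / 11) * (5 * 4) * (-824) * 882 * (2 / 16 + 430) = 24700811926470890175 / 12358435328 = 1998700585.54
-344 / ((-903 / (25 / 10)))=20 / 21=0.95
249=249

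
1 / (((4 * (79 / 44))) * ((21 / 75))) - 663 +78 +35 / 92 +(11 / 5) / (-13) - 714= -4293372121 / 3306940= -1298.29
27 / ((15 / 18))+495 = 2637 / 5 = 527.40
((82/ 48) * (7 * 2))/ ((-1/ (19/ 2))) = -5453/ 24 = -227.21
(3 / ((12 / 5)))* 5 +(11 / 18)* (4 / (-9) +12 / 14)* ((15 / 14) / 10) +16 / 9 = 21313 / 2646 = 8.05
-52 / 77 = -0.68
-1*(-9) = 9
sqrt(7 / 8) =sqrt(14) / 4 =0.94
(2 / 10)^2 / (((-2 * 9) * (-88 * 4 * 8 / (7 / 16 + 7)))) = 119 / 20275200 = 0.00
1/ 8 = 0.12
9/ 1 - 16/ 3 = 11/ 3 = 3.67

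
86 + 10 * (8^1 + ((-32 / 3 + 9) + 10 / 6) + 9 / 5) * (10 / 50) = 528 / 5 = 105.60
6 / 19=0.32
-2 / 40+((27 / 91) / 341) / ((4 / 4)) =-30491 / 620620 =-0.05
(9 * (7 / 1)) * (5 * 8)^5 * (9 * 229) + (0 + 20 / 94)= 624908390400010 / 47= 13295923200000.21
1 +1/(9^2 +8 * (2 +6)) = 146/145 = 1.01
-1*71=-71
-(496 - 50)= -446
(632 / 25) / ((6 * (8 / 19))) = 1501 / 150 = 10.01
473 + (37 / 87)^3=311522572 / 658503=473.08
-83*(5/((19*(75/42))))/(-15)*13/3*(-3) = -15106/1425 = -10.60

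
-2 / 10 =-1 / 5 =-0.20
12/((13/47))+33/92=52317/1196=43.74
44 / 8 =11 / 2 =5.50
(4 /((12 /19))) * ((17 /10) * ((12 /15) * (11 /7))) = 7106 /525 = 13.54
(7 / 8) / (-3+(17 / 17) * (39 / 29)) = -203 / 384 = -0.53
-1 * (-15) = 15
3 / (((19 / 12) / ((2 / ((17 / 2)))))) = 144 / 323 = 0.45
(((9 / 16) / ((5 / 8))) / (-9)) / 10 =-1 / 100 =-0.01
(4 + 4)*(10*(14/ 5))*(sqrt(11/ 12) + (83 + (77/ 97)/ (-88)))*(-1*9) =-16229052/ 97 - 336*sqrt(33) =-169239.99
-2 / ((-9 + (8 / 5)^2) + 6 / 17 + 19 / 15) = 1275 / 3073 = 0.41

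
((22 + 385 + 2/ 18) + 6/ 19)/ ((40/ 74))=257779/ 342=753.74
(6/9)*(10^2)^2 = 20000/3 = 6666.67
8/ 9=0.89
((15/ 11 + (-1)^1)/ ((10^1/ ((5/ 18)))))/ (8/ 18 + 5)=0.00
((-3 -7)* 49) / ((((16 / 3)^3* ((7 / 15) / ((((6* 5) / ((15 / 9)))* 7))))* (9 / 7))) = -694575 / 1024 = -678.30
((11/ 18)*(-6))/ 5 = -11/ 15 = -0.73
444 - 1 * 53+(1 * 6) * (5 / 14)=2752 / 7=393.14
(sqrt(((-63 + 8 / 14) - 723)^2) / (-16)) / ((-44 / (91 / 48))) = 35737 / 16896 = 2.12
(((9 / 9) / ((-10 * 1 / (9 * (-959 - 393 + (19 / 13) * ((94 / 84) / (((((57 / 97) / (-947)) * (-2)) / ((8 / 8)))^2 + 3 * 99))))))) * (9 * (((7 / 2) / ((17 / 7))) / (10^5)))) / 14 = 5549945241851056929 / 492311101754056000000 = 0.01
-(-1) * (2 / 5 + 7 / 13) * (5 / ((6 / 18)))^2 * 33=90585 / 13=6968.08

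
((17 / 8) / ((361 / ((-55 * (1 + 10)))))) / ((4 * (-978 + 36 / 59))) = 606815 / 666157632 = 0.00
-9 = -9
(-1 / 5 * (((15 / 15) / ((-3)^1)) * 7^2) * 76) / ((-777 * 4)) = -133 / 1665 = -0.08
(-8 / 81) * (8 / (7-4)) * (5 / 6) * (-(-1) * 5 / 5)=-160 / 729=-0.22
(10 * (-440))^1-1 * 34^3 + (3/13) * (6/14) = -3977055/91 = -43703.90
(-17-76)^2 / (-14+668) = 2883 / 218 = 13.22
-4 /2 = -2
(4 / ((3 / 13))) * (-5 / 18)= -130 / 27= -4.81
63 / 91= 9 / 13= 0.69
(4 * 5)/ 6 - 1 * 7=-11/ 3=-3.67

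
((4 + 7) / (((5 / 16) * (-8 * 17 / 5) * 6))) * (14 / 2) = -77 / 51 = -1.51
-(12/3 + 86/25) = -186/25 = -7.44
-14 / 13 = -1.08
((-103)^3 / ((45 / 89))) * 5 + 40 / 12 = -97252673 / 9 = -10805852.56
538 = 538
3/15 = 1/5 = 0.20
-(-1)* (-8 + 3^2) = 1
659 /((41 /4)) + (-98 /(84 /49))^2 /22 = 6911321 /32472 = 212.84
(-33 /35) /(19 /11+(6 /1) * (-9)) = 363 /20125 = 0.02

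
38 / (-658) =-19 / 329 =-0.06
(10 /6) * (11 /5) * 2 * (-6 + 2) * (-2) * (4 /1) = 704 /3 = 234.67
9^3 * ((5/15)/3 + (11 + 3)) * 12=123444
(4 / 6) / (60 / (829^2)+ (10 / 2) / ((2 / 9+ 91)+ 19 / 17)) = 19418681696 / 1579761135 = 12.29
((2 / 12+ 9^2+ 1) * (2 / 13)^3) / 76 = 493 / 125229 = 0.00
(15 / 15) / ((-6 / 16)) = -8 / 3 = -2.67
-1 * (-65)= 65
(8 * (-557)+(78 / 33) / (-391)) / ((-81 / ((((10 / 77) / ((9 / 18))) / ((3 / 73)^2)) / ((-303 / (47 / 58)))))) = -48001940255660 / 2121428125971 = -22.63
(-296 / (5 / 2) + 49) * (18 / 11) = -6246 / 55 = -113.56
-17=-17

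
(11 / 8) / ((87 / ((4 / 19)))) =11 / 3306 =0.00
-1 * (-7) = 7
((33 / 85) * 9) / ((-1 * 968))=-27 / 7480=-0.00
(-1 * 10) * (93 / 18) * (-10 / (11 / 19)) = 29450 / 33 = 892.42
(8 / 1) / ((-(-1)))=8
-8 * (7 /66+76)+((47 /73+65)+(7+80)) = -1098997 /2409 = -456.20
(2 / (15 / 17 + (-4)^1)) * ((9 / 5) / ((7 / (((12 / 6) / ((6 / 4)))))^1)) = -408 / 1855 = -0.22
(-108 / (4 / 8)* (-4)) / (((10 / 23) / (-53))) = -526608 / 5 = -105321.60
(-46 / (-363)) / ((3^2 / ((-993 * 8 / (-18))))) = 60904 / 9801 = 6.21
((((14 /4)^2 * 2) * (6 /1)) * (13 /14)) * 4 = 546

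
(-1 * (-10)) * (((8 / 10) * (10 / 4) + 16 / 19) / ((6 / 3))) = 270 / 19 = 14.21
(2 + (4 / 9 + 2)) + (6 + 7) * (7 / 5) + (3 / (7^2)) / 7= 349652 / 15435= 22.65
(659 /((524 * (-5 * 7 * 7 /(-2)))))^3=286191179 /264485658059000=0.00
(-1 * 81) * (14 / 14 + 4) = -405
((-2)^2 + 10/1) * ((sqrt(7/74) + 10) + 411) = 7 * sqrt(518)/37 + 5894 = 5898.31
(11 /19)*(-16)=-176 /19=-9.26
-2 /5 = -0.40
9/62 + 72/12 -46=-2471/62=-39.85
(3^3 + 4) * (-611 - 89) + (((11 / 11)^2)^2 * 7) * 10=-21630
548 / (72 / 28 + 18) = 959 / 36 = 26.64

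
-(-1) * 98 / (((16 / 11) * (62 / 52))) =7007 / 124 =56.51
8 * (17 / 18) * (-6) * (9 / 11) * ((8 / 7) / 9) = -1088 / 231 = -4.71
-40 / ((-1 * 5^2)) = 8 / 5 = 1.60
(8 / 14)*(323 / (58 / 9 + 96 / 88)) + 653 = 1768937 / 2611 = 677.49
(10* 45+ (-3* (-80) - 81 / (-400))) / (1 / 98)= 13527969 / 200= 67639.84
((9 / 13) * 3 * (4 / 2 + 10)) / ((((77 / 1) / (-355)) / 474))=-54519480 / 1001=-54465.01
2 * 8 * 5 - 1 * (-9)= 89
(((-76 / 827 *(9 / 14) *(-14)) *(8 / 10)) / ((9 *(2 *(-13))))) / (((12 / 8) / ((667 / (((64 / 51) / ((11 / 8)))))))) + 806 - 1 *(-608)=2429936389 / 1720160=1412.62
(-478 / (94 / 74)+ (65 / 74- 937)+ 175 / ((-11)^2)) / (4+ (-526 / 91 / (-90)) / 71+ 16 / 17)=-2726904584374425 / 10279831288738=-265.27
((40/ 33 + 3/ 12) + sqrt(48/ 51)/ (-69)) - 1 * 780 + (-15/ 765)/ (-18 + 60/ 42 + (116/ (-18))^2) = -6181030219/ 7939272 - 4 * sqrt(17)/ 1173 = -778.55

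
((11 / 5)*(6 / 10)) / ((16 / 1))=0.08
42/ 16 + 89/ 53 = 1825/ 424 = 4.30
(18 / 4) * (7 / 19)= 1.66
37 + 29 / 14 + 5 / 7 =557 / 14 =39.79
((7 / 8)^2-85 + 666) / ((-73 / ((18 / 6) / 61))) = -111699 / 284992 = -0.39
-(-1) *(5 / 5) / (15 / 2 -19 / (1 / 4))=-2 / 137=-0.01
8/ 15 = 0.53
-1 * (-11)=11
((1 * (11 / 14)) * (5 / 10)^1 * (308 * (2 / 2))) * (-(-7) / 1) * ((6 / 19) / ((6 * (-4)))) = -847 / 76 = -11.14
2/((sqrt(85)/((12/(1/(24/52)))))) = 144 *sqrt(85)/1105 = 1.20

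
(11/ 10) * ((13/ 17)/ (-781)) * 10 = -0.01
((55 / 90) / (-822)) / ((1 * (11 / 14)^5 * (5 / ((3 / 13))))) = -134456 / 1173402945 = -0.00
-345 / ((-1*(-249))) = -115 / 83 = -1.39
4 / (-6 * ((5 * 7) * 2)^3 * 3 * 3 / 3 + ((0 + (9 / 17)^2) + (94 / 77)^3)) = -527752148 / 814585163420051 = -0.00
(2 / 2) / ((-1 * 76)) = -1 / 76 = -0.01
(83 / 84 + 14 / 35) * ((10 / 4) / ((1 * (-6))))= -583 / 1008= -0.58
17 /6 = 2.83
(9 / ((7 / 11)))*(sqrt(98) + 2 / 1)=198 / 7 + 99*sqrt(2)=168.29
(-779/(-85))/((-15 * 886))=-779/1129650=-0.00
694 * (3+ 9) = 8328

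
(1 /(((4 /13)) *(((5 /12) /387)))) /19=15093 /95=158.87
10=10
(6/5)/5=6/25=0.24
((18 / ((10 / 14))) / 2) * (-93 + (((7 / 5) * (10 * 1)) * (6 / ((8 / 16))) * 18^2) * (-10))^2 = 18672287417847 / 5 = 3734457483569.40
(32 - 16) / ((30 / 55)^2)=484 / 9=53.78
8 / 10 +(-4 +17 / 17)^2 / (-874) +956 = 4181171 / 4370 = 956.79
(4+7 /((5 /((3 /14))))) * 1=43 /10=4.30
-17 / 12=-1.42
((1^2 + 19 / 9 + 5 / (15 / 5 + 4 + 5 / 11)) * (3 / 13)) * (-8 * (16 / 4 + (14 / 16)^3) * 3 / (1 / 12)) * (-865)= 17317164195 / 17056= 1015312.16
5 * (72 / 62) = 180 / 31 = 5.81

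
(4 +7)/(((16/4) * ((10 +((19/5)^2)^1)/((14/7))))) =275/1222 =0.23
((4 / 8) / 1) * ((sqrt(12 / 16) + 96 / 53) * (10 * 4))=10 * sqrt(3) + 1920 / 53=53.55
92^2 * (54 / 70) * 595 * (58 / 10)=112664304 / 5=22532860.80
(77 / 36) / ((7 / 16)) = 44 / 9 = 4.89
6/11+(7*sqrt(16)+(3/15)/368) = 577771/20240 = 28.55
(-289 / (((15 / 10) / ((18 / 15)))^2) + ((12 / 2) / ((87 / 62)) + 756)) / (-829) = -417104 / 601025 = -0.69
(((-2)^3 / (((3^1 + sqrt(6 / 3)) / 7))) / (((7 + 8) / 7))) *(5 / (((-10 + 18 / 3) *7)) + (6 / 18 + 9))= -1538 / 15 + 1538 *sqrt(2) / 45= -54.20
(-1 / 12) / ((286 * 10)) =-0.00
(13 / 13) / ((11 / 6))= 6 / 11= 0.55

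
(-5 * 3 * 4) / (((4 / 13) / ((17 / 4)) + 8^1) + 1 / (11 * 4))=-7.41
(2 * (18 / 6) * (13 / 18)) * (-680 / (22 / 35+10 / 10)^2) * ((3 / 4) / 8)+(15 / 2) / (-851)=-104.17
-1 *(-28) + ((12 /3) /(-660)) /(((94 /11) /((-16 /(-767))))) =15140572 /540735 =28.00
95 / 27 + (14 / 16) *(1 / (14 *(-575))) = 873973 / 248400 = 3.52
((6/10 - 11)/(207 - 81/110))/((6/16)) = -9152/68067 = -0.13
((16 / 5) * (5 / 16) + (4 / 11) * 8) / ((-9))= -43 / 99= -0.43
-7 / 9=-0.78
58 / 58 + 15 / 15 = 2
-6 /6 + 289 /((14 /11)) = 3165 /14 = 226.07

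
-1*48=-48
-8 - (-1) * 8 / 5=-32 / 5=-6.40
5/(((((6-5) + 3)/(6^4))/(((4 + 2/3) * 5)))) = 37800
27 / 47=0.57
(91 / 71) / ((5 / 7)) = 637 / 355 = 1.79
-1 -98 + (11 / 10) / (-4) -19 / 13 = -52383 / 520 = -100.74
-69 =-69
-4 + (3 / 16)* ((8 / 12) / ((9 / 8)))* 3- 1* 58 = -185 / 3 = -61.67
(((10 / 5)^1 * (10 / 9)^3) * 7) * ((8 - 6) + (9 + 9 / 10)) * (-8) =-1332800 / 729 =-1828.26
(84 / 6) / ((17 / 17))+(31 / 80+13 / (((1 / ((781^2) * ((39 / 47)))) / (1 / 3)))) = 8246726817 / 3760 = 2193278.41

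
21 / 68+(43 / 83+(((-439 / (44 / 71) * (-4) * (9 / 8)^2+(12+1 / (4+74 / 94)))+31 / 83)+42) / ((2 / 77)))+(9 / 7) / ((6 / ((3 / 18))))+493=40013004731107 / 284457600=140664.21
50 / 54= 25 / 27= 0.93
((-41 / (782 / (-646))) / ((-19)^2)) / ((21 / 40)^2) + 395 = 76188815 / 192717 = 395.34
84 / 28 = 3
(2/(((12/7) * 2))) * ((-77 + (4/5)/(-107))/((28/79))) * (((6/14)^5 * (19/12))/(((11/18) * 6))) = -5009015619/6330188480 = -0.79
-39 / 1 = -39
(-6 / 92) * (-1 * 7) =21 / 46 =0.46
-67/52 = -1.29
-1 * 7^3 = -343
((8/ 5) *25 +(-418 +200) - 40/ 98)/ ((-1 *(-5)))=-8742/ 245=-35.68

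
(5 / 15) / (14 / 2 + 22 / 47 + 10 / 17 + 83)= 799 / 218262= 0.00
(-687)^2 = 471969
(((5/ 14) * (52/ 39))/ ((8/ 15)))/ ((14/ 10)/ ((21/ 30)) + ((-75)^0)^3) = 25/ 84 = 0.30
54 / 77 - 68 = -5182 / 77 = -67.30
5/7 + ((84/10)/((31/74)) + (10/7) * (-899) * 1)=-1370919/1085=-1263.52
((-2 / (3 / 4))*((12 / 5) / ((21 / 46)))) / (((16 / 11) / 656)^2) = -299406272 / 105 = -2851488.30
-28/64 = -7/16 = -0.44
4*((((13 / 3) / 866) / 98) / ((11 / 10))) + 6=4201096 / 700161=6.00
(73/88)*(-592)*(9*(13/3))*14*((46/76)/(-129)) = 11306386/8987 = 1258.08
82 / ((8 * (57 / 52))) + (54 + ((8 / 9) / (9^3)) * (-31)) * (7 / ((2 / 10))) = 236606261 / 124659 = 1898.03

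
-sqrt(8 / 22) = -2 * sqrt(11) / 11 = -0.60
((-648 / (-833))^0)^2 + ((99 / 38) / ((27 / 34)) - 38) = -1922 / 57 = -33.72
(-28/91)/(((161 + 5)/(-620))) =1240/1079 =1.15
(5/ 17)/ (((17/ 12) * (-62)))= -30/ 8959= -0.00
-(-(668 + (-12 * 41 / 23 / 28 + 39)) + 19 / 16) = 1816205 / 2576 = 705.05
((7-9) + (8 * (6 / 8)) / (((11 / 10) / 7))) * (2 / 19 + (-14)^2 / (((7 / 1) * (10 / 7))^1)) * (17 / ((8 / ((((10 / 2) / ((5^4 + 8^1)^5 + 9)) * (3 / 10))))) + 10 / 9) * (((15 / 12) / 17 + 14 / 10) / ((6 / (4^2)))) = 3112.85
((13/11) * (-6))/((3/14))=-364/11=-33.09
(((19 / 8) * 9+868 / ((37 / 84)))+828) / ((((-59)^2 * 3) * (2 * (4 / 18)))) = 2504133 / 4121504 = 0.61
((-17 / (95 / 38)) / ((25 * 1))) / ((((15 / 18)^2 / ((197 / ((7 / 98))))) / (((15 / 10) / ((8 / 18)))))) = -11393298 / 3125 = -3645.86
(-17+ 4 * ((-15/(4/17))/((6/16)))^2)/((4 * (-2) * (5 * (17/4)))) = -679.90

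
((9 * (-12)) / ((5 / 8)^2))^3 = -330225942528 / 15625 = -21134460.32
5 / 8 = 0.62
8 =8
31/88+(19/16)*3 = 689/176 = 3.91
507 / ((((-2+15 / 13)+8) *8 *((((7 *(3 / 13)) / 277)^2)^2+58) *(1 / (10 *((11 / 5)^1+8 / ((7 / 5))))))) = 102329843862545442169 / 8465258104699253452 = 12.09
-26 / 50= -13 / 25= -0.52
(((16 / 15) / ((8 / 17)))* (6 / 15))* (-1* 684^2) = -10604736 / 25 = -424189.44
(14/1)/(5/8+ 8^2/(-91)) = -10192/57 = -178.81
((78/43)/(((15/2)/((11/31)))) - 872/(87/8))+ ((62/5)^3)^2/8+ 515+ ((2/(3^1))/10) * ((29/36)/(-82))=2432995822065285991/5349162375000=454836.79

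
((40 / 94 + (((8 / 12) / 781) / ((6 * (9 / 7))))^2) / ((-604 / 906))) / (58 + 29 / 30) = -6560580715 / 606073718547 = -0.01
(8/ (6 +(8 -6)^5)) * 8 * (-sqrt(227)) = -25.38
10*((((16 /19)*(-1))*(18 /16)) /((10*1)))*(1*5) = -90 /19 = -4.74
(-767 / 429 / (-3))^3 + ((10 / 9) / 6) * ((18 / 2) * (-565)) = -913492846 / 970299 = -941.46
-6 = -6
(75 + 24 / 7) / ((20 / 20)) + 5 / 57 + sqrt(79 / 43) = sqrt(3397) / 43 + 31328 / 399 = 79.87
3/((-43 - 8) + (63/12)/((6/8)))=-3/44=-0.07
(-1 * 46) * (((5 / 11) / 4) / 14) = -115 / 308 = -0.37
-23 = -23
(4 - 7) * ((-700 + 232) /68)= 351 /17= 20.65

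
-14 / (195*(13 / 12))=-56 / 845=-0.07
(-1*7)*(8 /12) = -14 /3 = -4.67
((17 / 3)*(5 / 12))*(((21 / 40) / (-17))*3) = -7 / 32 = -0.22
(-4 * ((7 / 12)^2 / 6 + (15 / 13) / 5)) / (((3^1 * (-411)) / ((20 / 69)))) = 16145 / 59724054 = 0.00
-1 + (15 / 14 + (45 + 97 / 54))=8858 / 189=46.87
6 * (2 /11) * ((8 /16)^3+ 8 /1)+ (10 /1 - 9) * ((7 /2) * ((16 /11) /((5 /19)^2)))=45307 /550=82.38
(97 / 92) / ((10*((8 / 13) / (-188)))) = -59267 / 1840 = -32.21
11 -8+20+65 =88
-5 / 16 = -0.31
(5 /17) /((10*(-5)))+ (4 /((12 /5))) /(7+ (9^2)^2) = -9427 /1674840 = -0.01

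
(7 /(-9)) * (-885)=2065 /3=688.33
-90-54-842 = -986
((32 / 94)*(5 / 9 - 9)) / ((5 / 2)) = -2432 / 2115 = -1.15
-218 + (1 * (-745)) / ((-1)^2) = -963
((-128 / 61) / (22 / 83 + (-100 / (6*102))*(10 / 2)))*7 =11378304 / 427549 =26.61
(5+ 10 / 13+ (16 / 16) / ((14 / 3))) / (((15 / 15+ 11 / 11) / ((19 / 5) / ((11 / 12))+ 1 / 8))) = 186021 / 14560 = 12.78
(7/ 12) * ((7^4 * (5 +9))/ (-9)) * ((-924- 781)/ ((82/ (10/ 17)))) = 1002957725/ 37638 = 26647.48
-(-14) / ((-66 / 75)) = -175 / 11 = -15.91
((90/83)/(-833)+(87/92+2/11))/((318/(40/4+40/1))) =1969912975/11125018212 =0.18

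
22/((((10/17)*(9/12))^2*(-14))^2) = 7349848/2480625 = 2.96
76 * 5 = 380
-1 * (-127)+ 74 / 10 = 672 / 5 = 134.40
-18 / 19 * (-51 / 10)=4.83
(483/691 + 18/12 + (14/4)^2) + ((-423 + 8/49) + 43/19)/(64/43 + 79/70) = -146.26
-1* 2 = -2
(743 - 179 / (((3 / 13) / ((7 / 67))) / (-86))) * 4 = 30849.69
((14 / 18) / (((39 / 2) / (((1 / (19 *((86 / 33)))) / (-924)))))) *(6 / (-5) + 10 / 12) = 11 / 34412040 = 0.00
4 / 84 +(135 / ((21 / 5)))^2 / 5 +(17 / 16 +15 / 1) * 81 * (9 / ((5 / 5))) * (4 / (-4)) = -27054779 / 2352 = -11502.88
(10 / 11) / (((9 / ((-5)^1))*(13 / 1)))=-50 / 1287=-0.04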